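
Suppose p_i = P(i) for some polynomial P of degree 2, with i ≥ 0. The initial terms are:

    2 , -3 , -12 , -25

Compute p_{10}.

-228

1st diffs: -5, -9, -13.
2nd diffs: -4, -4 (constant).
So p_i = -2i^2 - 3i + 2.
Evaluating at i = 10 gives p_{10} = -228.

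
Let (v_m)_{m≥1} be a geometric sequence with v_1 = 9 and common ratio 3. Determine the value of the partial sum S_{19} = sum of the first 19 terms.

v_m = 9·3^(m-1).
S = 9·(3^19 - 1)/(3 - 1) = 9·(1162261467 - 1)/(2) = 5230176597.

5230176597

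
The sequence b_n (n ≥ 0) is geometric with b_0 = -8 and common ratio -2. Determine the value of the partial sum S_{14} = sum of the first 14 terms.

43688

b_n = (-8)·(-2)^(n-0).
S = (-8)·((-2)^14 - 1)/(-2 - 1) = (-8)·(16384 - 1)/(-3) = 43688.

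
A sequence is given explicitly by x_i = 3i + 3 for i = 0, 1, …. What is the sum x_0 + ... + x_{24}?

Over i = 0..24: Σi = 300.
Total = (3)·300 + (3)·25 = 975.

975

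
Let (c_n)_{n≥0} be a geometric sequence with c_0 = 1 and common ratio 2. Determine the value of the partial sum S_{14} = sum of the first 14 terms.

16383

c_n = 1·2^(n-0).
S = 1·(2^14 - 1)/(2 - 1) = 1·(16384 - 1)/(1) = 16383.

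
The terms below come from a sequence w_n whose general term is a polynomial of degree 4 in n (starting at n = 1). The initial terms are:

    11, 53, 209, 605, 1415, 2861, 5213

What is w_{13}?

1st diffs: 42, 156, 396, 810, 1446, 2352.
2nd diffs: 114, 240, 414, 636, 906.
3rd diffs: 126, 174, 222, 270.
4th diffs: 48, 48, 48 (constant).
Newton forward-difference form: w_n = 11 + 42·C(n-1,1) + 114·C(n-1,2) + 126·C(n-1,3) + 48·C(n-1,4).
At n = 13: n-1 = 12, so w_{13} = 11 + 504 + 7524 + 27720 + 23760 = 59519.

59519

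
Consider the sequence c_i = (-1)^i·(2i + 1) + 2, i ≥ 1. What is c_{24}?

51

(-1)^24 = 1; 2i + 1 at i=24 is 49; so c_{24} = 51.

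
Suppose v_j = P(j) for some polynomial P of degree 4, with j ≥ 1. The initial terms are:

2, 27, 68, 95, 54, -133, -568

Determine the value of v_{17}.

1st diffs: 25, 41, 27, -41, -187, -435.
2nd diffs: 16, -14, -68, -146, -248.
3rd diffs: -30, -54, -78, -102.
4th diffs: -24, -24, -24 (constant).
Newton forward-difference form: v_j = 2 + 25·C(j-1,1) + 16·C(j-1,2) + (-30)·C(j-1,3) + (-24)·C(j-1,4).
At j = 17: j-1 = 16, so v_{17} = 2 + 400 + 1920 - 16800 - 43680 = -58158.

-58158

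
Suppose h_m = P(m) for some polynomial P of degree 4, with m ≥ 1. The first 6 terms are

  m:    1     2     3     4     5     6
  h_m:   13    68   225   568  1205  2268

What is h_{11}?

20273

1st diffs: 55, 157, 343, 637, 1063.
2nd diffs: 102, 186, 294, 426.
3rd diffs: 84, 108, 132.
4th diffs: 24, 24 (constant).
So h_m = m^4 + 4m^3 + 2m^2 + 6m.
Evaluating at m = 11 gives h_{11} = 20273.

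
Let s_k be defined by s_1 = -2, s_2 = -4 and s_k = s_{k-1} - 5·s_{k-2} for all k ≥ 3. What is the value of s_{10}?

s_3 = 6, s_4 = 26, s_5 = -4, s_6 = -134, s_7 = -114, s_8 = 556, s_9 = 1126, s_{10} = -1654.

-1654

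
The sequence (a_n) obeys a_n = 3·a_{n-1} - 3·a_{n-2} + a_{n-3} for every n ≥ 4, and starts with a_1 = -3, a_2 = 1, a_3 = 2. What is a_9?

-55

Applying the relation repeatedly:
a_4 = 0  a_5 = -5  a_6 = -13  a_7 = -24  a_8 = -38  a_9 = -55.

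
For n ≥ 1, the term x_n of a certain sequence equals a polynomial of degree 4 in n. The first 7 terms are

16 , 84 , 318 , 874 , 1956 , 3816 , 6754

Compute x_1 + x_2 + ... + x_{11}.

1st diffs: 68, 234, 556, 1082, 1860, 2938.
2nd diffs: 166, 322, 526, 778, 1078.
3rd diffs: 156, 204, 252, 300.
4th diffs: 48, 48, 48 (constant).
Newton forward-difference form: x_n = 16 + 68·C(n-1,1) + 166·C(n-1,2) + 156·C(n-1,3) + 48·C(n-1,4).
Continuing: 11118, 17304, 25756, 36966.
Summing n = 1..11 (11 terms) gives 104962.

104962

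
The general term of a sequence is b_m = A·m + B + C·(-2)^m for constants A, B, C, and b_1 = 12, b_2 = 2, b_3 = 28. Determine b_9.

At m = 1, 2, 3: A + B - 2C = 12; 2A + B + 4C = 2; 3A + B - 8C = 28.
Subtracting the first from the second: A + 6C = -10.
Subtracting the second from the third: A - 12C = 26.
Solving: C = -2, A = 2, then B = 6.
So b_m = 2·m + 6 + (-2)·(-2)^m; at m=9 this is 1048.

1048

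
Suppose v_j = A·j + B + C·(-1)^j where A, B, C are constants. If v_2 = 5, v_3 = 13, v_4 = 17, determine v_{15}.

Plug in j = 2, 3, 4: 2A + B + C = 5; 3A + B - C = 13; 4A + B + C = 17.
Subtracting the first from the second: A - 2C = 8.
Subtracting the second from the third: A + 2C = 4.
Solving: C = -1, A = 6, then B = -6.
Therefore v_{15} = 90 + (-6) + (-1)·(-1) = 85.

85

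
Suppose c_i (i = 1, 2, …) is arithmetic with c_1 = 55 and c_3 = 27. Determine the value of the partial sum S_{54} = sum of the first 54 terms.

Common difference d = (27 - 55) / (3 - 1) = -14.
c_i = 55 + (i - 1)·(-14).
c_{54} = -687; S = 54·(55 + (-687))/2 = -17064.

-17064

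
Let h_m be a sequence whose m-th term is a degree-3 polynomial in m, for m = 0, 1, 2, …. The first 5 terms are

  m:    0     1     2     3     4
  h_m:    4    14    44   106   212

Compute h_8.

1st diffs: 10, 30, 62, 106.
2nd diffs: 20, 32, 44.
3rd diffs: 12, 12 (constant).
So h_m = 2m^3 + 4m^2 + 4m + 4.
Evaluating at m = 8 gives h_8 = 1316.

1316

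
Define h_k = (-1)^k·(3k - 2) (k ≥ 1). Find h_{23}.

(-1)^23 = -1; 3k - 2 at k=23 is 67; so h_{23} = -67.

-67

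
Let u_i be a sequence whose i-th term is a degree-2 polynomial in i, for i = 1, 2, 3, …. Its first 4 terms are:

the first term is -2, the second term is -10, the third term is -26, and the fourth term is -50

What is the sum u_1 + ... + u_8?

1st diffs: -8, -16, -24.
2nd diffs: -8, -8 (constant).
Newton forward-difference form: u_i = -2 + (-8)·C(i-1,1) + (-8)·C(i-1,2).
Continuing: -82, -122, -170, -226.
Summing i = 1..8 (8 terms) gives -688.

-688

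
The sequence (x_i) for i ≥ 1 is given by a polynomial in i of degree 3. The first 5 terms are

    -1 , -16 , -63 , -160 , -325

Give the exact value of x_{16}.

-11776

1st diffs: -15, -47, -97, -165.
2nd diffs: -32, -50, -68.
3rd diffs: -18, -18 (constant).
Newton forward-difference form: x_i = -1 + (-15)·C(i-1,1) + (-32)·C(i-1,2) + (-18)·C(i-1,3).
At i = 16: i-1 = 15, so x_{16} = -1 - 225 - 3360 - 8190 = -11776.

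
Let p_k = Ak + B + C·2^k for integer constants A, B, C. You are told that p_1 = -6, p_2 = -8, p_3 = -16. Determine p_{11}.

At k = 1, 2, 3: A + B + 2C = -6; 2A + B + 4C = -8; 3A + B + 8C = -16.
Subtracting the first from the second: A + 2C = -2.
Subtracting the second from the third: A + 4C = -8.
Solving: C = -3, A = 4, then B = -4.
Therefore p_{11} = 44 + (-4) + (-3)·2048 = -6104.

-6104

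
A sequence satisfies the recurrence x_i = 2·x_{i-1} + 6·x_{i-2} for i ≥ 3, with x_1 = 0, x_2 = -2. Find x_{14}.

-7597952

Iterate the recurrence:
x_3 = -4;  x_4 = -20;  x_5 = -64;  …;  x_{11} = -156736;  x_{12} = -571712;  x_{13} = -2083840;  x_{14} = -7597952.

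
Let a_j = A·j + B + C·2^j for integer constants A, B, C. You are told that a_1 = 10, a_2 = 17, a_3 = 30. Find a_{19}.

1572886

Write the equations: A + B + 2C = 10; 2A + B + 4C = 17; 3A + B + 8C = 30.
Subtracting the first from the second: A + 2C = 7.
Subtracting the second from the third: A + 4C = 13.
Solving: C = 3, A = 1, then B = 3.
Hence a_{19} = 1·19 + 3 + 3·524288 = 1572886.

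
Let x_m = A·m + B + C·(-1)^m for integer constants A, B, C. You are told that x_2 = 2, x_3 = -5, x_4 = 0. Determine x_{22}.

-18

At m = 2, 3, 4: 2A + B + C = 2; 3A + B - C = -5; 4A + B + C = 0.
Subtracting the first from the second: A - 2C = -7.
Subtracting the second from the third: A + 2C = 5.
Solving: C = 3, A = -1, then B = 1.
Hence x_{22} = -1·22 + 1 + 3·1 = -18.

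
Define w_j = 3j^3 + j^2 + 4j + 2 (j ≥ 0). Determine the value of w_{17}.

15098

w_{17} = 3·17^3 + 1·17^2 + 4·17 + 2 = 15098.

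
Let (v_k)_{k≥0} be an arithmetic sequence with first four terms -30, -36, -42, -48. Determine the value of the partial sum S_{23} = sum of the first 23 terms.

Common difference d = -6.
v_k = -30 + (k - 0)·(-6).
v_{22} = -162; S = 23·(-30 + (-162))/2 = -2208.

-2208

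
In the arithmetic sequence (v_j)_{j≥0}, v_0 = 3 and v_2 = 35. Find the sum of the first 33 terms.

Common difference d = (35 - 3) / (2 - 0) = 16.
v_j = 3 + (j - 0)·16.
v_{32} = 515; S = 33·(3 + 515)/2 = 8547.

8547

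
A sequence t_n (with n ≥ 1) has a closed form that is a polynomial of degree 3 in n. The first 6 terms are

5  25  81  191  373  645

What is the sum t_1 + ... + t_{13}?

24791

1st diffs: 20, 56, 110, 182, 272.
2nd diffs: 36, 54, 72, 90.
3rd diffs: 18, 18, 18 (constant).
Newton forward-difference form: t_n = 5 + 20·C(n-1,1) + 36·C(n-1,2) + 18·C(n-1,3).
Continuing: …, 1025, 1531, 2181, 2993, …, t_{13} = 6581.
Summing n = 1..13 (13 terms) gives 24791.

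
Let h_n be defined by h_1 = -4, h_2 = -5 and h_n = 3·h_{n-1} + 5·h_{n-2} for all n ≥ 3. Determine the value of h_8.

Step forward from the initial values:
h_3 = -35  h_4 = -130  h_5 = -565  h_6 = -2345  h_7 = -9860  h_8 = -41305.

-41305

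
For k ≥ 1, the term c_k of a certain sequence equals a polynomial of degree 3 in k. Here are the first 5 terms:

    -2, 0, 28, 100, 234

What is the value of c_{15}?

8944

1st diffs: 2, 28, 72, 134.
2nd diffs: 26, 44, 62.
3rd diffs: 18, 18 (constant).
So c_k = 3k^3 - 5k^2 - 4k + 4.
Evaluating at k = 15 gives c_{15} = 8944.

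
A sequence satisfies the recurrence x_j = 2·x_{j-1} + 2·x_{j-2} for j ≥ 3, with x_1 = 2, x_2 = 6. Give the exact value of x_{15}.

2781184

Compute successive terms:
x_3 = 16  x_4 = 44  x_5 = 120  …  x_{12} = 136384  x_{13} = 372608  x_{14} = 1017984  x_{15} = 2781184.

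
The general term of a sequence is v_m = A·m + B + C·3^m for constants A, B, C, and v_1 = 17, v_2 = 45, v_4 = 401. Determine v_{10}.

At m = 1, 2, 4: A + B + 3C = 17; 2A + B + 9C = 45; 4A + B + 81C = 401.
Subtracting the first from the second: A + 6C = 28.
Subtracting the second from the third: 2A + 72C = 356.
Solving: C = 5, A = -2, then B = 4.
So v_m = -2·m + 4 + 5·3^m; at m=10 this is 295229.

295229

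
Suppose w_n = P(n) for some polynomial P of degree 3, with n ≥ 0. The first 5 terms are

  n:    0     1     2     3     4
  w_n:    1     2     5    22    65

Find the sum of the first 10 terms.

1st diffs: 1, 3, 17, 43.
2nd diffs: 2, 14, 26.
3rd diffs: 12, 12 (constant).
Newton forward-difference form: w_n = 1 + 1·C(n,1) + 2·C(n,2) + 12·C(n,3).
Continuing: …, 146, 277, 470, 737, …, w_9 = 1090.
Summing n = 0..9 (10 terms) gives 2815.

2815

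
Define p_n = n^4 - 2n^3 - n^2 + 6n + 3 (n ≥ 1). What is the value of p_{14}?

32819

p_{14} = 1·14^4 - 2·14^3 - 1·14^2 + 6·14 + 3 = 32819.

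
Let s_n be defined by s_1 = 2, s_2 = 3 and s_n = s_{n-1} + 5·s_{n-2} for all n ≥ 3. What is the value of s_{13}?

Applying the relation repeatedly:
s_3 = 13; s_4 = 28; s_5 = 93; …; s_{10} = 14668; s_{11} = 41433; s_{12} = 114773; s_{13} = 321938.

321938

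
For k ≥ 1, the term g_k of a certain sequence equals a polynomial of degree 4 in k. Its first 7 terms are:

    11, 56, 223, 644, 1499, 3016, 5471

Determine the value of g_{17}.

176651

1st diffs: 45, 167, 421, 855, 1517, 2455.
2nd diffs: 122, 254, 434, 662, 938.
3rd diffs: 132, 180, 228, 276.
4th diffs: 48, 48, 48 (constant).
Newton forward-difference form: g_k = 11 + 45·C(k-1,1) + 122·C(k-1,2) + 132·C(k-1,3) + 48·C(k-1,4).
At k = 17: k-1 = 16, so g_{17} = 11 + 720 + 14640 + 73920 + 87360 = 176651.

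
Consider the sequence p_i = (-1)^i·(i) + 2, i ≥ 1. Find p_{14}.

(-1)^14 = 1; i at i=14 is 14; so p_{14} = 16.

16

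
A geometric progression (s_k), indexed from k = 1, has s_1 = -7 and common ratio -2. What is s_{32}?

s_k = (-7)·(-2)^(k-1).
s_{32} = (-7)·(-2)^31 = 15032385536.

15032385536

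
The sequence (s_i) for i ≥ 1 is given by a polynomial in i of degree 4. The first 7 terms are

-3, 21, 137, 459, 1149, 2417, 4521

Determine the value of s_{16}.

127407

1st diffs: 24, 116, 322, 690, 1268, 2104.
2nd diffs: 92, 206, 368, 578, 836.
3rd diffs: 114, 162, 210, 258.
4th diffs: 48, 48, 48 (constant).
So s_i = 2i^4 - i^3 + 2i^2 - 5i - 1.
Evaluating at i = 16 gives s_{16} = 127407.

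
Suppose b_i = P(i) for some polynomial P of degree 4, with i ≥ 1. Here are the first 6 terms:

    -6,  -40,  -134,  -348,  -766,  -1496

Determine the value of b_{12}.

1st diffs: -34, -94, -214, -418, -730.
2nd diffs: -60, -120, -204, -312.
3rd diffs: -60, -84, -108.
4th diffs: -24, -24 (constant).
Newton forward-difference form: b_i = -6 + (-34)·C(i-1,1) + (-60)·C(i-1,2) + (-60)·C(i-1,3) + (-24)·C(i-1,4).
At i = 12: i-1 = 11, so b_{12} = -6 - 374 - 3300 - 9900 - 7920 = -21500.

-21500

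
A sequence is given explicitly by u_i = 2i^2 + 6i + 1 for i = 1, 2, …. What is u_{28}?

1737

u_{28} = 2·28^2 + 6·28 + 1 = 1737.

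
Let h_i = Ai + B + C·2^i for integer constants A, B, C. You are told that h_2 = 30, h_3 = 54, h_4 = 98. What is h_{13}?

At i = 2, 3, 4: 2A + B + 4C = 30; 3A + B + 8C = 54; 4A + B + 16C = 98.
Subtracting the first from the second: A + 4C = 24.
Subtracting the second from the third: A + 8C = 44.
Solving: C = 5, A = 4, then B = 2.
So h_i = 4·i + 2 + 5·2^i; at i=13 this is 41014.

41014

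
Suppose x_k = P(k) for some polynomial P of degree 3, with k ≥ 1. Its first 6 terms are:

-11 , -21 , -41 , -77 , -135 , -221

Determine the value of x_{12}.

-1661

1st diffs: -10, -20, -36, -58, -86.
2nd diffs: -10, -16, -22, -28.
3rd diffs: -6, -6, -6 (constant).
Newton forward-difference form: x_k = -11 + (-10)·C(k-1,1) + (-10)·C(k-1,2) + (-6)·C(k-1,3).
At k = 12: k-1 = 11, so x_{12} = -11 - 110 - 550 - 990 = -1661.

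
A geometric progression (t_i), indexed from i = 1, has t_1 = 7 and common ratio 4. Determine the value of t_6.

t_i = 7·4^(i-1).
t_6 = 7·4^5 = 7168.

7168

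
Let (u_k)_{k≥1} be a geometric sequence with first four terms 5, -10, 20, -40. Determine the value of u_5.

Common ratio r = -2.
u_k = 5·(-2)^(k-1).
u_5 = 5·(-2)^4 = 80.

80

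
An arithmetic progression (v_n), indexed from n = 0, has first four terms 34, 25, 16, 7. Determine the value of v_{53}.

-443

Common difference d = -9.
v_n = 34 + (n - 0)·(-9).
v_{53} = 34 + 53·(-9) = -443.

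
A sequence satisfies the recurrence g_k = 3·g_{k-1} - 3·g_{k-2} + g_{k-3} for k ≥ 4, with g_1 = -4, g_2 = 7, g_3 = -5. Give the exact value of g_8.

g_4 = -40; g_5 = -98; g_6 = -179; g_7 = -283; g_8 = -410.

-410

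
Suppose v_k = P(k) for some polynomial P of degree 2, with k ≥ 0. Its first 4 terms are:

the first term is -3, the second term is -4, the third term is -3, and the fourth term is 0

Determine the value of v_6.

1st diffs: -1, 1, 3.
2nd diffs: 2, 2 (constant).
So v_k = k^2 - 2k - 3.
Evaluating at k = 6 gives v_6 = 21.

21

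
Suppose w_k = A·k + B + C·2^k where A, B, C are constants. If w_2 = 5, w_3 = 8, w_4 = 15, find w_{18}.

262129

The three given values yield: 2A + B + 4C = 5; 3A + B + 8C = 8; 4A + B + 16C = 15.
Subtracting the first from the second: A + 4C = 3.
Subtracting the second from the third: A + 8C = 7.
Solving: C = 1, A = -1, then B = 3.
So w_k = -1·k + 3 + 1·2^k; at k=18 this is 262129.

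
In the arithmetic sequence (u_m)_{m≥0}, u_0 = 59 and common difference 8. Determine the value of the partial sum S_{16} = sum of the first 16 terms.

u_m = 59 + (m - 0)·8.
u_{15} = 179; S = 16·(59 + 179)/2 = 1904.

1904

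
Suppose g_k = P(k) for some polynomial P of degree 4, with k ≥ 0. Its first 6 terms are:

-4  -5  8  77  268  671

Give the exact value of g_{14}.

1st diffs: -1, 13, 69, 191, 403.
2nd diffs: 14, 56, 122, 212.
3rd diffs: 42, 66, 90.
4th diffs: 24, 24 (constant).
Newton forward-difference form: g_k = -4 + (-1)·C(k,1) + 14·C(k,2) + 42·C(k,3) + 24·C(k,4).
At k = 14: k = 14, so g_{14} = -4 - 14 + 1274 + 15288 + 24024 = 40568.

40568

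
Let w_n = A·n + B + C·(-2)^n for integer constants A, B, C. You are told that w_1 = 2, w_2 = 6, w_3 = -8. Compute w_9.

-524

Plug in n = 1, 2, 3: A + B - 2C = 2; 2A + B + 4C = 6; 3A + B - 8C = -8.
Subtracting the first from the second: A + 6C = 4.
Subtracting the second from the third: A - 12C = -14.
Solving: C = 1, A = -2, then B = 6.
So w_n = -2·n + 6 + 1·(-2)^n; at n=9 this is -524.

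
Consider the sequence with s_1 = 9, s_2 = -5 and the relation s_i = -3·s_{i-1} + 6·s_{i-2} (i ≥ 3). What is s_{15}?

s_3 = 69  s_4 = -237  s_5 = 1125  …  s_{12} = -33716493  s_{13} = 147419109  s_{14} = -644556285  s_{15} = 2818183509.

2818183509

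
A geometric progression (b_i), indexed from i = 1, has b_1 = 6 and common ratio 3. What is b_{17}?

258280326

b_i = 6·3^(i-1).
b_{17} = 6·3^16 = 258280326.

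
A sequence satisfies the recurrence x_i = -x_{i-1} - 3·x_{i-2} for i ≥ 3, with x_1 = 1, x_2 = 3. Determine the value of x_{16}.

-1083

Applying the relation repeatedly:
x_3 = -6  x_4 = -3  x_5 = 21  …  x_{13} = -1239  x_{14} = -1317  x_{15} = 5034  x_{16} = -1083.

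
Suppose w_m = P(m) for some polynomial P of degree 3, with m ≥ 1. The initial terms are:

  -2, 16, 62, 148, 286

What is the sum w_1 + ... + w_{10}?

1st diffs: 18, 46, 86, 138.
2nd diffs: 28, 40, 52.
3rd diffs: 12, 12 (constant).
So w_m = 2m^3 + 2m^2 - 2m - 4.
Continuing: …, 488, 766, 1132, 1598, …, w_{10} = 2176.
Summing m = 1..10 (10 terms) gives 6670.

6670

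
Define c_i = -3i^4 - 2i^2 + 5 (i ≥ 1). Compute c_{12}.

-62491

c_{12} = -3·12^4 - 2·12^2 + 5 = -62491.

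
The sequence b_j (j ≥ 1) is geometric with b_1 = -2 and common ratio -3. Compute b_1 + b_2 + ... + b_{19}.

-581130734

b_j = (-2)·(-3)^(j-1).
S = (-2)·((-3)^19 - 1)/(-3 - 1) = (-2)·(-1162261467 - 1)/(-4) = -581130734.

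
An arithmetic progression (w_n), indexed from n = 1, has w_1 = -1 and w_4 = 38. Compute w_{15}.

181

Common difference d = (38 - (-1)) / (4 - 1) = 13.
w_n = -1 + (n - 1)·13.
w_{15} = -1 + 14·13 = 181.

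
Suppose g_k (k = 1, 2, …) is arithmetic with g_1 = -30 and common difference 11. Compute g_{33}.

g_k = -30 + (k - 1)·11.
g_{33} = -30 + 32·11 = 322.

322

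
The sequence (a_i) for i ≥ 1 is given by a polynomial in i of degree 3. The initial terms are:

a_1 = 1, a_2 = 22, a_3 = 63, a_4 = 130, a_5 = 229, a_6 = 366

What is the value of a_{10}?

1st diffs: 21, 41, 67, 99, 137.
2nd diffs: 20, 26, 32, 38.
3rd diffs: 6, 6, 6 (constant).
Newton forward-difference form: a_i = 1 + 21·C(i-1,1) + 20·C(i-1,2) + 6·C(i-1,3).
At i = 10: i-1 = 9, so a_{10} = 1 + 189 + 720 + 504 = 1414.

1414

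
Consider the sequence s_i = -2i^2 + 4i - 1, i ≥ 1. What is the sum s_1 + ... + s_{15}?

-2015

Over i = 1..15: Σi = 120, Σi² = 1240.
Total = (-2)·1240 + (4)·120 + (-1)·15 = -2015.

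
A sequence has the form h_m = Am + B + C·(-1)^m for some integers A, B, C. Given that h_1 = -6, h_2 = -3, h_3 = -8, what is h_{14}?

-15

The three given values yield: A + B - C = -6; 2A + B + C = -3; 3A + B - C = -8.
Subtracting the first from the second: A + 2C = 3.
Subtracting the second from the third: A - 2C = -5.
Solving: C = 2, A = -1, then B = -3.
So h_m = -1·m + (-3) + 2·(-1)^m; at m=14 this is -15.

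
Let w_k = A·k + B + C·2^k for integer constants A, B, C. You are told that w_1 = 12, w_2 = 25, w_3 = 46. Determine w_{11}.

8246

At k = 1, 2, 3: A + B + 2C = 12; 2A + B + 4C = 25; 3A + B + 8C = 46.
Subtracting the first from the second: A + 2C = 13.
Subtracting the second from the third: A + 4C = 21.
Solving: C = 4, A = 5, then B = -1.
So w_k = 5·k + (-1) + 4·2^k; at k=11 this is 8246.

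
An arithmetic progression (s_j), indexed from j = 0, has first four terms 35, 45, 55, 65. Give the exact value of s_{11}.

Common difference d = 10.
s_j = 35 + (j - 0)·10.
s_{11} = 35 + 11·10 = 145.

145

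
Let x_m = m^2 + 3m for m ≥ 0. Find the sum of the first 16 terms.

Over m = 0..15: Σm = 120, Σm² = 1240.
Total = (1)·1240 + (3)·120 = 1600.

1600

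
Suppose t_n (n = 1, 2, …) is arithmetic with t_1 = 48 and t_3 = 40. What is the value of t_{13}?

0

Common difference d = (40 - 48) / (3 - 1) = -4.
t_n = 48 + (n - 1)·(-4).
t_{13} = 48 + 12·(-4) = 0.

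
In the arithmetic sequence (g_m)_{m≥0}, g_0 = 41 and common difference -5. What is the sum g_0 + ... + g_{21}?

g_m = 41 + (m - 0)·(-5).
g_{21} = -64; S = 22·(41 + (-64))/2 = -253.

-253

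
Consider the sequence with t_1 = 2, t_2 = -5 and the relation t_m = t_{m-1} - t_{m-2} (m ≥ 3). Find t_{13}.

2

Compute successive terms:
t_3 = -7; t_4 = -2; t_5 = 5; …; t_{10} = -2; t_{11} = 5; t_{12} = 7; t_{13} = 2.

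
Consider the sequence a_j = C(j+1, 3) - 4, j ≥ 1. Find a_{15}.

C(16, 3) = 560, so a_{15} = 556.

556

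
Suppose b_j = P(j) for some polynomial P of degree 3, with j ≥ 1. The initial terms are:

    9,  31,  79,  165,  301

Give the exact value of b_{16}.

8529

1st diffs: 22, 48, 86, 136.
2nd diffs: 26, 38, 50.
3rd diffs: 12, 12 (constant).
So b_j = 2j^3 + j^2 + 5j + 1.
Evaluating at j = 16 gives b_{16} = 8529.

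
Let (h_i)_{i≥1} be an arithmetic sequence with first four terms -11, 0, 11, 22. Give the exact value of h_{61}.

Common difference d = 11.
h_i = -11 + (i - 1)·11.
h_{61} = -11 + 60·11 = 649.

649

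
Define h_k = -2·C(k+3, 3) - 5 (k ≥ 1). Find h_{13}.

-1125

C(16, 3) = 560, so h_{13} = -1125.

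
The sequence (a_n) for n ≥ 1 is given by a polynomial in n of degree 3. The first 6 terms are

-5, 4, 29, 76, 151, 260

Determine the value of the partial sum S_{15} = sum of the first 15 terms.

1st diffs: 9, 25, 47, 75, 109.
2nd diffs: 16, 22, 28, 34.
3rd diffs: 6, 6, 6 (constant).
Newton forward-difference form: a_n = -5 + 9·C(n-1,1) + 16·C(n-1,2) + 6·C(n-1,3).
Continuing: …, 409, 604, 851, 1156, …, a_{15} = 3761.
Summing n = 1..15 (15 terms) gives 16340.

16340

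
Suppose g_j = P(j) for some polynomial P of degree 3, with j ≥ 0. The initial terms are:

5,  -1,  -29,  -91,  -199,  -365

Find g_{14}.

1st diffs: -6, -28, -62, -108, -166.
2nd diffs: -22, -34, -46, -58.
3rd diffs: -12, -12, -12 (constant).
Newton forward-difference form: g_j = 5 + (-6)·C(j,1) + (-22)·C(j,2) + (-12)·C(j,3).
At j = 14: j = 14, so g_{14} = 5 - 84 - 2002 - 4368 = -6449.

-6449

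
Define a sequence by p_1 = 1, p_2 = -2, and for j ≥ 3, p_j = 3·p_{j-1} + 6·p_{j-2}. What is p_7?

Compute successive terms:
p_3 = 0;  p_4 = -12;  p_5 = -36;  p_6 = -180;  p_7 = -756.

-756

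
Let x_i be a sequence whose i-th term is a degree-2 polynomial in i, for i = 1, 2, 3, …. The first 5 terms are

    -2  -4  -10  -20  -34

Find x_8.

-100

1st diffs: -2, -6, -10, -14.
2nd diffs: -4, -4, -4 (constant).
Newton forward-difference form: x_i = -2 + (-2)·C(i-1,1) + (-4)·C(i-1,2).
At i = 8: i-1 = 7, so x_8 = -2 - 14 - 84 = -100.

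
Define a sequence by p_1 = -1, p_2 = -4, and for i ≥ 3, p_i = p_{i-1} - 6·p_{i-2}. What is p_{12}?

-3022

Step forward from the initial values:
p_3 = 2;  p_4 = 26;  p_5 = 14;  p_6 = -142;  p_7 = -226;  p_8 = 626;  p_9 = 1982;  p_{10} = -1774;  p_{11} = -13666;  p_{12} = -3022.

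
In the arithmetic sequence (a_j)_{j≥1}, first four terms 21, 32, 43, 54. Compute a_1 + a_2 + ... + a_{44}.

11330

Common difference d = 11.
a_j = 21 + (j - 1)·11.
a_{44} = 494; S = 44·(21 + 494)/2 = 11330.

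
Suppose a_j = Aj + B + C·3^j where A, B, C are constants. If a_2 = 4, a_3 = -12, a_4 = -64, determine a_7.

Write the equations: 2A + B + 9C = 4; 3A + B + 27C = -12; 4A + B + 81C = -64.
Subtracting the first from the second: A + 18C = -16.
Subtracting the second from the third: A + 54C = -52.
Solving: C = -1, A = 2, then B = 9.
Hence a_7 = 2·7 + 9 + (-1)·2187 = -2164.

-2164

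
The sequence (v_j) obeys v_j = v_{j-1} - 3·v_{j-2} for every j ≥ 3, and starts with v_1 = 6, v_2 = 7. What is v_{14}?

-7073

Step forward from the initial values:
v_3 = -11;  v_4 = -32;  v_5 = 1;  …;  v_{11} = 1549;  v_{12} = 1213;  v_{13} = -3434;  v_{14} = -7073.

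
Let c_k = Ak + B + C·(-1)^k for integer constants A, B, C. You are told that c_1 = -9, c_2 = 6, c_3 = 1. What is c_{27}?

Write the equations: A + B - C = -9; 2A + B + C = 6; 3A + B - C = 1.
Subtracting the first from the second: A + 2C = 15.
Subtracting the second from the third: A - 2C = -5.
Solving: C = 5, A = 5, then B = -9.
Therefore c_{27} = 135 + (-9) + 5·(-1) = 121.

121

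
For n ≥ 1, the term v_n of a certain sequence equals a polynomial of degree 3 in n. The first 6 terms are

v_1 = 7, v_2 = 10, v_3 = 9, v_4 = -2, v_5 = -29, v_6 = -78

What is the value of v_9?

-417

1st diffs: 3, -1, -11, -27, -49.
2nd diffs: -4, -10, -16, -22.
3rd diffs: -6, -6, -6 (constant).
Newton forward-difference form: v_n = 7 + 3·C(n-1,1) + (-4)·C(n-1,2) + (-6)·C(n-1,3).
At n = 9: n-1 = 8, so v_9 = 7 + 24 - 112 - 336 = -417.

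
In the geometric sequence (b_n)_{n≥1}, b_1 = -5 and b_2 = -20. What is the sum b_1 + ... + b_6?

-6825

Common ratio r = 4.
b_n = (-5)·4^(n-1).
S = (-5)·(4^6 - 1)/(4 - 1) = (-5)·(4096 - 1)/(3) = -6825.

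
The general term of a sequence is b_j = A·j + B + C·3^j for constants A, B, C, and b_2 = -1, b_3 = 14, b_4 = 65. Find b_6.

707

The three given values yield: 2A + B + 9C = -1; 3A + B + 27C = 14; 4A + B + 81C = 65.
Subtracting the first from the second: A + 18C = 15.
Subtracting the second from the third: A + 54C = 51.
Solving: C = 1, A = -3, then B = -4.
So b_j = -3·j + (-4) + 1·3^j; at j=6 this is 707.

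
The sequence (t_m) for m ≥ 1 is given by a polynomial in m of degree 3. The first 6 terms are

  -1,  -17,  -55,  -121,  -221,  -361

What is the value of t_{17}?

1st diffs: -16, -38, -66, -100, -140.
2nd diffs: -22, -28, -34, -40.
3rd diffs: -6, -6, -6 (constant).
Newton forward-difference form: t_m = -1 + (-16)·C(m-1,1) + (-22)·C(m-1,2) + (-6)·C(m-1,3).
At m = 17: m-1 = 16, so t_{17} = -1 - 256 - 2640 - 3360 = -6257.

-6257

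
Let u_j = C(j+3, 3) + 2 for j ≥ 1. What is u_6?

C(9, 3) = 84, so u_6 = 86.

86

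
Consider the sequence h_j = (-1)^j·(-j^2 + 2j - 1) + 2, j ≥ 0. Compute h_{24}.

-527

(-1)^24 = 1; -j^2 + 2j - 1 at j=24 is -529; so h_{24} = -527.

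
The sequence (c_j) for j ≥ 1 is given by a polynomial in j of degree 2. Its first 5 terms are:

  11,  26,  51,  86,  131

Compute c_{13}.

1st diffs: 15, 25, 35, 45.
2nd diffs: 10, 10, 10 (constant).
Newton forward-difference form: c_j = 11 + 15·C(j-1,1) + 10·C(j-1,2).
At j = 13: j-1 = 12, so c_{13} = 11 + 180 + 660 = 851.

851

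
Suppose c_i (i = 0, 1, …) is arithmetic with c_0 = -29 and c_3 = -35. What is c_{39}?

-107

Common difference d = (-35 - (-29)) / (3 - 0) = -2.
c_i = -29 + (i - 0)·(-2).
c_{39} = -29 + 39·(-2) = -107.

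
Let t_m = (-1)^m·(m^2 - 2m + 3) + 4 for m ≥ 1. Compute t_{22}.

(-1)^22 = 1; m^2 - 2m + 3 at m=22 is 443; so t_{22} = 447.

447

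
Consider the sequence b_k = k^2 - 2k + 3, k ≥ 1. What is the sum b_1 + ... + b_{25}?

Over k = 1..25: Σk = 325, Σk² = 5525.
Total = (1)·5525 + (-2)·325 + (3)·25 = 4950.

4950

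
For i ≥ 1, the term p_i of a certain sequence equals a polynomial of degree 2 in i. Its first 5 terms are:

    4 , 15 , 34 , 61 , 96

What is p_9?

1st diffs: 11, 19, 27, 35.
2nd diffs: 8, 8, 8 (constant).
Newton forward-difference form: p_i = 4 + 11·C(i-1,1) + 8·C(i-1,2).
At i = 9: i-1 = 8, so p_9 = 4 + 88 + 224 = 316.

316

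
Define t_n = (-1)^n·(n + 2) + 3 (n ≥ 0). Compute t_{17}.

(-1)^17 = -1; n + 2 at n=17 is 19; so t_{17} = -16.

-16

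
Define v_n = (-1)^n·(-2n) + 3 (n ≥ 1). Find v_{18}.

(-1)^18 = 1; -2n at n=18 is -36; so v_{18} = -33.

-33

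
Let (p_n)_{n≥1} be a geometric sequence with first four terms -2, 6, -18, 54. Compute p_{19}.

Common ratio r = -3.
p_n = (-2)·(-3)^(n-1).
p_{19} = (-2)·(-3)^18 = -774840978.

-774840978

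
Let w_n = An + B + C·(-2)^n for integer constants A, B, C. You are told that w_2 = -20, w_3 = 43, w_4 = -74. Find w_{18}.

At n = 2, 3, 4: 2A + B + 4C = -20; 3A + B - 8C = 43; 4A + B + 16C = -74.
Subtracting the first from the second: A - 12C = 63.
Subtracting the second from the third: A + 24C = -117.
Solving: C = -5, A = 3, then B = -6.
So w_n = 3·n + (-6) + (-5)·(-2)^n; at n=18 this is -1310672.

-1310672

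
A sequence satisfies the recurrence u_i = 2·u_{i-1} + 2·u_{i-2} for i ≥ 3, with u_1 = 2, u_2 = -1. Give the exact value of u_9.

416

u_3 = 2;  u_4 = 2;  u_5 = 8;  u_6 = 20;  u_7 = 56;  u_8 = 152;  u_9 = 416.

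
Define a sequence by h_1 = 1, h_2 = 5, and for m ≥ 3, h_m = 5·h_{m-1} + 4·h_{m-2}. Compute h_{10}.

h_3 = 29; h_4 = 165; h_5 = 941; h_6 = 5365; h_7 = 30589; h_8 = 174405; h_9 = 994381; h_{10} = 5669525.

5669525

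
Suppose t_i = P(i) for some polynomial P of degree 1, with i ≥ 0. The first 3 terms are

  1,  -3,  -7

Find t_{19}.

1st diffs: -4, -4 (constant).
So t_i = -4i + 1.
Evaluating at i = 19 gives t_{19} = -75.

-75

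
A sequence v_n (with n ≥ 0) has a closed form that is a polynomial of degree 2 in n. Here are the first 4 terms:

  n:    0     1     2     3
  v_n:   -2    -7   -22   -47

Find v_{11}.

1st diffs: -5, -15, -25.
2nd diffs: -10, -10 (constant).
Newton forward-difference form: v_n = -2 + (-5)·C(n,1) + (-10)·C(n,2).
At n = 11: n = 11, so v_{11} = -2 - 55 - 550 = -607.

-607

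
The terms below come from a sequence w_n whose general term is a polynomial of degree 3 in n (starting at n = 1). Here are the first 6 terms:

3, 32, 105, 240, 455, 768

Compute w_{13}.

7215

1st diffs: 29, 73, 135, 215, 313.
2nd diffs: 44, 62, 80, 98.
3rd diffs: 18, 18, 18 (constant).
So w_n = 3n^3 + 4n^2 - 4n.
Evaluating at n = 13 gives w_{13} = 7215.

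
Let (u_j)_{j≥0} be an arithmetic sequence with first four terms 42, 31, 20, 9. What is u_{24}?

Common difference d = -11.
u_j = 42 + (j - 0)·(-11).
u_{24} = 42 + 24·(-11) = -222.

-222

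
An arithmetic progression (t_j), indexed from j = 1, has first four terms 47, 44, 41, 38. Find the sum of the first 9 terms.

Common difference d = -3.
t_j = 47 + (j - 1)·(-3).
t_9 = 23; S = 9·(47 + 23)/2 = 315.

315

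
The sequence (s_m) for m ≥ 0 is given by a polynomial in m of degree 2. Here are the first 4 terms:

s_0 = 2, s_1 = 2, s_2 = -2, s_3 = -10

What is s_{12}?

-262

1st diffs: 0, -4, -8.
2nd diffs: -4, -4 (constant).
Newton forward-difference form: s_m = 2 + (-4)·C(m,2).
At m = 12: m = 12, so s_{12} = 2 - 264 = -262.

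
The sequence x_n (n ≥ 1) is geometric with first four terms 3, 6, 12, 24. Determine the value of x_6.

Common ratio r = 2.
x_n = 3·2^(n-1).
x_6 = 3·2^5 = 96.

96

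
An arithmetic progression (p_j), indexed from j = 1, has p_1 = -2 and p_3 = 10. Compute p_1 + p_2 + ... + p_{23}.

1472

Common difference d = (10 - (-2)) / (3 - 1) = 6.
p_j = -2 + (j - 1)·6.
p_{23} = 130; S = 23·(-2 + 130)/2 = 1472.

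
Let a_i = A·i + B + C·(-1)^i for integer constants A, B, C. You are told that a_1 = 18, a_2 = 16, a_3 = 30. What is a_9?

66

At i = 1, 2, 3: A + B - C = 18; 2A + B + C = 16; 3A + B - C = 30.
Subtracting the first from the second: A + 2C = -2.
Subtracting the second from the third: A - 2C = 14.
Solving: C = -4, A = 6, then B = 8.
Hence a_9 = 6·9 + 8 + (-4)·(-1) = 66.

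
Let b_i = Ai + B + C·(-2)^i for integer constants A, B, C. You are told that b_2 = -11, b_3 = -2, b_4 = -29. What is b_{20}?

-1048637

The three given values yield: 2A + B + 4C = -11; 3A + B - 8C = -2; 4A + B + 16C = -29.
Subtracting the first from the second: A - 12C = 9.
Subtracting the second from the third: A + 24C = -27.
Solving: C = -1, A = -3, then B = -1.
Therefore b_{20} = -60 + (-1) + (-1)·1048576 = -1048637.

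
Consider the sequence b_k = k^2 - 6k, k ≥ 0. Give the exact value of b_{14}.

b_{14} = 1·14^2 - 6·14 = 112.

112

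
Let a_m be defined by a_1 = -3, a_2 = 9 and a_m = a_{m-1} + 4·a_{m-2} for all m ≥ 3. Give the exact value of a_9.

Iterate the recurrence:
a_3 = -3  a_4 = 33  a_5 = 21  a_6 = 153  a_7 = 237  a_8 = 849  a_9 = 1797.

1797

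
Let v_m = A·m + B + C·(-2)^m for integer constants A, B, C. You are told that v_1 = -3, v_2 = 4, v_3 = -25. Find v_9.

At m = 1, 2, 3: A + B - 2C = -3; 2A + B + 4C = 4; 3A + B - 8C = -25.
Subtracting the first from the second: A + 6C = 7.
Subtracting the second from the third: A - 12C = -29.
Solving: C = 2, A = -5, then B = 6.
So v_m = -5·m + 6 + 2·(-2)^m; at m=9 this is -1063.

-1063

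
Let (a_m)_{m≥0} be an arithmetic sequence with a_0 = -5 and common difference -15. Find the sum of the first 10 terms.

a_m = -5 + (m - 0)·(-15).
a_9 = -140; S = 10·(-5 + (-140))/2 = -725.

-725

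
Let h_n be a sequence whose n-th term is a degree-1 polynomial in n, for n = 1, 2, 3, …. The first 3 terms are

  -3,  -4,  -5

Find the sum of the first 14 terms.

1st diffs: -1, -1 (constant).
So h_n = -n - 2.
Continuing: …, -6, -7, -8, -9, …, h_{14} = -16.
Summing n = 1..14 (14 terms) gives -133.

-133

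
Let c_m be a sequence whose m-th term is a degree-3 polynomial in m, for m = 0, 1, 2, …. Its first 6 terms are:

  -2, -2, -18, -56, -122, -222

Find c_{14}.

1st diffs: 0, -16, -38, -66, -100.
2nd diffs: -16, -22, -28, -34.
3rd diffs: -6, -6, -6 (constant).
Newton forward-difference form: c_m = -2 + (-16)·C(m,2) + (-6)·C(m,3).
At m = 14: m = 14, so c_{14} = -2 - 1456 - 2184 = -3642.

-3642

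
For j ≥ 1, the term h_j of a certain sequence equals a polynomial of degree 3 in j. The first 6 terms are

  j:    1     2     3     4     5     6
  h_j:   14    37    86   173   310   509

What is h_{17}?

10222

1st diffs: 23, 49, 87, 137, 199.
2nd diffs: 26, 38, 50, 62.
3rd diffs: 12, 12, 12 (constant).
So h_j = 2j^3 + j^2 + 6j + 5.
Evaluating at j = 17 gives h_{17} = 10222.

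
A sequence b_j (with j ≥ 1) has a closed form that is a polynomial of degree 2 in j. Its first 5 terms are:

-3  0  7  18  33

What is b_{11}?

1st diffs: 3, 7, 11, 15.
2nd diffs: 4, 4, 4 (constant).
So b_j = 2j^2 - 3j - 2.
Evaluating at j = 11 gives b_{11} = 207.

207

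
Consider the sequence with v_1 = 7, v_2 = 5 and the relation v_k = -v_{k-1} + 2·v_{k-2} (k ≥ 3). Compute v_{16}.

-21839

Applying the relation repeatedly:
v_3 = 9, v_4 = 1, v_5 = 17, …, v_{13} = 2737, v_{14} = -5455, v_{15} = 10929, v_{16} = -21839.
(Characteristic roots are 1 and -2.)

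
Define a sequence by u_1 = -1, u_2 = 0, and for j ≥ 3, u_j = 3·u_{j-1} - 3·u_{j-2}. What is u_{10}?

-243

Applying the relation repeatedly:
u_3 = 3, u_4 = 9, u_5 = 18, u_6 = 27, u_7 = 27, u_8 = 0, u_9 = -81, u_{10} = -243.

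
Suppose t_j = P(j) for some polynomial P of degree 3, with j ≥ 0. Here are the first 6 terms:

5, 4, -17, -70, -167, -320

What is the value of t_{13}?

1st diffs: -1, -21, -53, -97, -153.
2nd diffs: -20, -32, -44, -56.
3rd diffs: -12, -12, -12 (constant).
Newton forward-difference form: t_j = 5 + (-1)·C(j,1) + (-20)·C(j,2) + (-12)·C(j,3).
At j = 13: j = 13, so t_{13} = 5 - 13 - 1560 - 3432 = -5000.

-5000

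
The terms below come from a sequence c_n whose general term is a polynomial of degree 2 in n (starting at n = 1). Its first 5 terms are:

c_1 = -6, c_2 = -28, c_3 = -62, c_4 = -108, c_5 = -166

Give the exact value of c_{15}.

-1406

1st diffs: -22, -34, -46, -58.
2nd diffs: -12, -12, -12 (constant).
Newton forward-difference form: c_n = -6 + (-22)·C(n-1,1) + (-12)·C(n-1,2).
At n = 15: n-1 = 14, so c_{15} = -6 - 308 - 1092 = -1406.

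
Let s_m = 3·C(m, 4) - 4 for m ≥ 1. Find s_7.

101

C(7, 4) = 35, so s_7 = 101.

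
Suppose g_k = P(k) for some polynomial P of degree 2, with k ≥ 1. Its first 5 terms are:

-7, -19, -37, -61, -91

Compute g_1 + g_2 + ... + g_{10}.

-1330

1st diffs: -12, -18, -24, -30.
2nd diffs: -6, -6, -6 (constant).
So g_k = -3k^2 - 3k - 1.
Continuing: …, -127, -169, -217, -271, …, g_{10} = -331.
Summing k = 1..10 (10 terms) gives -1330.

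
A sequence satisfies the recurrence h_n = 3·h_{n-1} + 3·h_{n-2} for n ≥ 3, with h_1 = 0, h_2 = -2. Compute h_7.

-1296

Step forward from the initial values:
h_3 = -6; h_4 = -24; h_5 = -90; h_6 = -342; h_7 = -1296.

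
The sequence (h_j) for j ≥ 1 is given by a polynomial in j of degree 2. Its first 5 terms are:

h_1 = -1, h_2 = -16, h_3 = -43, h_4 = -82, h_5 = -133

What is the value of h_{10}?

1st diffs: -15, -27, -39, -51.
2nd diffs: -12, -12, -12 (constant).
Newton forward-difference form: h_j = -1 + (-15)·C(j-1,1) + (-12)·C(j-1,2).
At j = 10: j-1 = 9, so h_{10} = -1 - 135 - 432 = -568.

-568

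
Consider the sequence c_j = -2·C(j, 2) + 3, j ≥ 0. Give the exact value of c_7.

C(7, 2) = 21, so c_7 = -39.

-39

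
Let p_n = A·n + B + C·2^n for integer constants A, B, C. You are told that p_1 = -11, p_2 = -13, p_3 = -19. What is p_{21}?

-4194271

The three given values yield: A + B + 2C = -11; 2A + B + 4C = -13; 3A + B + 8C = -19.
Subtracting the first from the second: A + 2C = -2.
Subtracting the second from the third: A + 4C = -6.
Solving: C = -2, A = 2, then B = -9.
So p_n = 2·n + (-9) + (-2)·2^n; at n=21 this is -4194271.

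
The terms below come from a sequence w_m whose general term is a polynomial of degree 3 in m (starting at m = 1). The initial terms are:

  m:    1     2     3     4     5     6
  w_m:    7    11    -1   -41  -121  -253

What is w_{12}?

1st diffs: 4, -12, -40, -80, -132.
2nd diffs: -16, -28, -40, -52.
3rd diffs: -12, -12, -12 (constant).
Newton forward-difference form: w_m = 7 + 4·C(m-1,1) + (-16)·C(m-1,2) + (-12)·C(m-1,3).
At m = 12: m-1 = 11, so w_{12} = 7 + 44 - 880 - 1980 = -2809.

-2809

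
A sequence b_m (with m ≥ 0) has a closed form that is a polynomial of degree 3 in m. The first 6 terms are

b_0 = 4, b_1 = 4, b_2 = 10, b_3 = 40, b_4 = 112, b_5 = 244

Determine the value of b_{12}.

1st diffs: 0, 6, 30, 72, 132.
2nd diffs: 6, 24, 42, 60.
3rd diffs: 18, 18, 18 (constant).
Newton forward-difference form: b_m = 4 + 6·C(m,2) + 18·C(m,3).
At m = 12: m = 12, so b_{12} = 4 + 396 + 3960 = 4360.

4360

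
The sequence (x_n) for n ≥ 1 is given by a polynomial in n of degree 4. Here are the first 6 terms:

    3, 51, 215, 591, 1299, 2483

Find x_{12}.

1st diffs: 48, 164, 376, 708, 1184.
2nd diffs: 116, 212, 332, 476.
3rd diffs: 96, 120, 144.
4th diffs: 24, 24 (constant).
Newton forward-difference form: x_n = 3 + 48·C(n-1,1) + 116·C(n-1,2) + 96·C(n-1,3) + 24·C(n-1,4).
At n = 12: n-1 = 11, so x_{12} = 3 + 528 + 6380 + 15840 + 7920 = 30671.

30671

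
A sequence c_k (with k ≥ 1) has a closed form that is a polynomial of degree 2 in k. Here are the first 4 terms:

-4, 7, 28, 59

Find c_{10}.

1st diffs: 11, 21, 31.
2nd diffs: 10, 10 (constant).
Newton forward-difference form: c_k = -4 + 11·C(k-1,1) + 10·C(k-1,2).
At k = 10: k-1 = 9, so c_{10} = -4 + 99 + 360 = 455.

455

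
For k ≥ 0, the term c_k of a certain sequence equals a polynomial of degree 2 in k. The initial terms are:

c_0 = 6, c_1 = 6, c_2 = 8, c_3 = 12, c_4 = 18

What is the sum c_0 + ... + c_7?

160

1st diffs: 0, 2, 4, 6.
2nd diffs: 2, 2, 2 (constant).
Newton forward-difference form: c_k = 6 + 2·C(k,2).
Continuing: 26, 36, 48.
Summing k = 0..7 (8 terms) gives 160.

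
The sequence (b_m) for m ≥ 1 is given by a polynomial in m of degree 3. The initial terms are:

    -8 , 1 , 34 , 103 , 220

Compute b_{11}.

2602

1st diffs: 9, 33, 69, 117.
2nd diffs: 24, 36, 48.
3rd diffs: 12, 12 (constant).
Newton forward-difference form: b_m = -8 + 9·C(m-1,1) + 24·C(m-1,2) + 12·C(m-1,3).
At m = 11: m-1 = 10, so b_{11} = -8 + 90 + 1080 + 1440 = 2602.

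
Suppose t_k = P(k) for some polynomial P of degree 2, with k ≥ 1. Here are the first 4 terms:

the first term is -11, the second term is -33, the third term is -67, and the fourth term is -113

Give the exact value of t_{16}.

1st diffs: -22, -34, -46.
2nd diffs: -12, -12 (constant).
Newton forward-difference form: t_k = -11 + (-22)·C(k-1,1) + (-12)·C(k-1,2).
At k = 16: k-1 = 15, so t_{16} = -11 - 330 - 1260 = -1601.

-1601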